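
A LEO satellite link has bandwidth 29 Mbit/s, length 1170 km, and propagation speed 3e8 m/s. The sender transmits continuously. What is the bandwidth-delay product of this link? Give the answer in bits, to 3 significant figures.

113000 bits

Propagation delay = 1170000 / 300000000 = 0.0039 s.
BDP = R × t_prop = 29000000 × 0.0039 = 113100 bits.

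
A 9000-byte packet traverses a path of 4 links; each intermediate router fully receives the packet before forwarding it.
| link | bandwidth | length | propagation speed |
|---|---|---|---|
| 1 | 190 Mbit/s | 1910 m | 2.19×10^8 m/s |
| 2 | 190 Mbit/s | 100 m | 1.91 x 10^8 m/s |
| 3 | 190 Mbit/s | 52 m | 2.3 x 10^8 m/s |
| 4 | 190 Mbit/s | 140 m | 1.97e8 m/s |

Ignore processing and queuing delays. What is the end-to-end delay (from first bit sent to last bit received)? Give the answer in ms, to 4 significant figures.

1.526 ms

L = 9000 × 8 = 72000 bits.
Transmission delay per hop = L/R = 72000/190000000 = 0.378947 ms; 4 hops → 1.51579 ms.
Propagation delays (d/s per hop): 0.00872146, 0.00052356, 0.000226087, 0.00071066 ms; sum = 0.0101818 ms.
End-to-end = 1.526 ms.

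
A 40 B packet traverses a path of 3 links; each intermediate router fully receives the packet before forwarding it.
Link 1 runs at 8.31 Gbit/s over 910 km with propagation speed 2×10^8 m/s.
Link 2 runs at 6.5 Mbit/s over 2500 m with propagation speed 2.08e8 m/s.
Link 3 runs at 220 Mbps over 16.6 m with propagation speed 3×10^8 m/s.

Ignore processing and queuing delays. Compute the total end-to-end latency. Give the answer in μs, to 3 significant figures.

4610 μs

L = 40 × 8 = 320 bits.
Transmission delays (L/R per hop): 0.0385078, 49.2308, 1.45455 μs; sum = 50.7238 μs.
Propagation delays (d/s per hop): 4550, 12.0192, 0.0553333 μs; sum = 4562.07 μs.
End-to-end = 4610 μs.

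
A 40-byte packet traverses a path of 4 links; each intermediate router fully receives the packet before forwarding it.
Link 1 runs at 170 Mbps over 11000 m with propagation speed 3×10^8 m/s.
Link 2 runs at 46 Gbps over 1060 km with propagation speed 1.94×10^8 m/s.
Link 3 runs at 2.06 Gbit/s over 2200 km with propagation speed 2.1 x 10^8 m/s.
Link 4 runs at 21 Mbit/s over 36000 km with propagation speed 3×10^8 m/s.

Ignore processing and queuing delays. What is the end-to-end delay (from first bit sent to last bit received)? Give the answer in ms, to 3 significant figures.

L = 40 × 8 = 320 bits.
Transmission delays (L/R per hop): 0.00188235, 6.95652e-06, 0.00015534, 0.0152381 ms; sum = 0.0172827 ms.
Propagation delays (d/s per hop): 0.0366667, 5.46392, 10.4762, 120 ms; sum = 135.977 ms.
End-to-end = 136 ms.

136 ms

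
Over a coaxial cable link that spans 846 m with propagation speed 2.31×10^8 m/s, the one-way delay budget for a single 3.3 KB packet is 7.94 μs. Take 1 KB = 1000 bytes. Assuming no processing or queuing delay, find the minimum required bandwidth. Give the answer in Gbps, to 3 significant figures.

6.17 Gbps

L = 26400 bits.
Propagation delay = 846 / 231000000 = 3.66234 μs.
Transmission budget = 7.94 − 3.66234 = 4.27766 μs.
R ≥ L / t_tx = 26400 bits / 4.27766e-06 s = 6.17 Gbps.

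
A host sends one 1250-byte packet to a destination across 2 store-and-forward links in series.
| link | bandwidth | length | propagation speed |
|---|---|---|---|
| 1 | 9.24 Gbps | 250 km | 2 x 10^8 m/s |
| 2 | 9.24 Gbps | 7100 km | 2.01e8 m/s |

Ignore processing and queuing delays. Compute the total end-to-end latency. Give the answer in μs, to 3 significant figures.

L = 1250 × 8 = 10000 bits.
Transmission delay per hop = L/R = 10000/9240000000 = 1.08225 μs; 2 hops → 2.1645 μs.
Propagation delays (d/s per hop): 1250, 35323.4 μs; sum = 36573.4 μs.
End-to-end = 36600 μs.

36600 μs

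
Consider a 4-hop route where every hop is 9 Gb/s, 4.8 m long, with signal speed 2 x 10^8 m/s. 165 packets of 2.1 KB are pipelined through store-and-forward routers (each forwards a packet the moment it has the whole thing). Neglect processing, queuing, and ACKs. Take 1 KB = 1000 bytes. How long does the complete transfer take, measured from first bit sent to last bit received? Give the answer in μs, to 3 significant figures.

314 μs

Per-hop transmission t_tx = L/R = 16800/9000000000 = 1.86667 μs.
Per-hop propagation t_prop = 4.8/200000000 = 0.024 μs.
Pipeline fill: first packet needs 4·t_tx to clear all hops; remaining 164 packets each add one t_tx.
Total = (4+165-1)·t_tx + 4·t_prop = 168·1.86667 + 4·0.024 = 314 μs.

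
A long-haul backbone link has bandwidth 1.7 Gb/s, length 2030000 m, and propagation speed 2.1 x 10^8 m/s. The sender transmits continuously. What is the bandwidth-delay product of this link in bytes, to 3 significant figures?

Propagation delay = 2030000 / 210000000 = 0.00966667 s.
BDP = R × t_prop = 1700000000 × 0.00966667 = 16433300 bits.
In bytes: 16433300/8 = 2050000 bytes.

2050000 bytes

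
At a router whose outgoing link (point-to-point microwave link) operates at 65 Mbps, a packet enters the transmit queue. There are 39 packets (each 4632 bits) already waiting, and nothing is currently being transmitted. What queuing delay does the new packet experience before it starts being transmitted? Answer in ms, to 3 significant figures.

2.78 ms

Each queued packet: L/R = 4632/65000000 = 0.0712615 ms.
39 queued → 2.7792 ms.
Queuing delay = 2.78 ms.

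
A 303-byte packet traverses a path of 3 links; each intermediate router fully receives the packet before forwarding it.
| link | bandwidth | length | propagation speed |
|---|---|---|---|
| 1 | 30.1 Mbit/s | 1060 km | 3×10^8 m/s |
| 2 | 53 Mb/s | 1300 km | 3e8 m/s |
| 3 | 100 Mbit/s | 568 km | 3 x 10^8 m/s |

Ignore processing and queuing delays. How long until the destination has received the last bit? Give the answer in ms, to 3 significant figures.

9.91 ms

L = 303 × 8 = 2424 bits.
Transmission delays (L/R per hop): 0.0805316, 0.0457358, 0.02424 ms; sum = 0.150507 ms.
Propagation delays (d/s per hop): 3.53333, 4.33333, 1.89333 ms; sum = 9.76 ms.
End-to-end = 9.91 ms.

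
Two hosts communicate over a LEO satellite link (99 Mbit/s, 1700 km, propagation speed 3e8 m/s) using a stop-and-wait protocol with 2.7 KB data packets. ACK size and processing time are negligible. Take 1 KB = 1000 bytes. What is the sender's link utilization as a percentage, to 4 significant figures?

1.889 %

t_tx = L/R = 21600/99000000 = 0.000218182 s.
t_prop = 1700000/300000000 = 0.00566667 s; RTT = 0.0113333 s.
Cycle = t_tx + RTT = 0.0115515 s.
Utilization = t_tx / cycle = 0.000218182/0.0115515 = 1.889 %.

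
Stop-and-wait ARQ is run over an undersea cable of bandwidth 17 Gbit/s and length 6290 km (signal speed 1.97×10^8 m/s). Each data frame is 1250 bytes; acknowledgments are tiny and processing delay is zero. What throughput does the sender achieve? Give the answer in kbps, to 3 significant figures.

157 kbps

t_tx = L/R = 10000/17000000000 = 5.88235e-07 s.
t_prop = 6290000/197000000 = 0.0319289 s; RTT = 0.0638579 s.
Cycle = t_tx + RTT = 0.0638585 s.
Throughput = L / cycle = 10000 / 0.0638585 = 157 kbps.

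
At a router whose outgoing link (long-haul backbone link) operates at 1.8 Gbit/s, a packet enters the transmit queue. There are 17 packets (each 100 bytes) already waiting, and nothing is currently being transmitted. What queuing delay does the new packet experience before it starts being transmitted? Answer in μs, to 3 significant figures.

Each queued packet: L/R = 800/1800000000 = 0.444444 μs.
17 queued → 7.55556 μs.
Queuing delay = 7.56 μs.

7.56 μs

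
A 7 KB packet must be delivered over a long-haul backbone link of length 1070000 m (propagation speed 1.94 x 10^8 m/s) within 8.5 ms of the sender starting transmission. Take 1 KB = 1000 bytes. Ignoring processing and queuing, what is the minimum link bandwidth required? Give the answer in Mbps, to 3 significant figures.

L = 56000 bits.
Propagation delay = 1070000 / 194000000 = 5.51546 ms.
Transmission budget = 8.5 − 5.51546 = 2.98454 ms.
R ≥ L / t_tx = 56000 bits / 0.00298454 s = 18.8 Mbps.

18.8 Mbps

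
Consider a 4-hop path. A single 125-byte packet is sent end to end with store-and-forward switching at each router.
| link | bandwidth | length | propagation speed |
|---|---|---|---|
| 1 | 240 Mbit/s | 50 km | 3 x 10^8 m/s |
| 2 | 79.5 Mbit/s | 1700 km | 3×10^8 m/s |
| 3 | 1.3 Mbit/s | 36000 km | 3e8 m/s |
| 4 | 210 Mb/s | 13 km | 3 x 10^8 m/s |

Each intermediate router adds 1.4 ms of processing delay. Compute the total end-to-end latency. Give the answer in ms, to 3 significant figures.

L = 125 × 8 = 1000 bits.
Transmission delays (L/R per hop): 0.00416667, 0.0125786, 0.769231, 0.0047619 ms; sum = 0.790738 ms.
Propagation delays (d/s per hop): 0.166667, 5.66667, 120, 0.0433333 ms; sum = 125.877 ms.
Processing at 3 router(s): 3 × 1.4 ms = 4.2 ms.
End-to-end = 131 ms.

131 ms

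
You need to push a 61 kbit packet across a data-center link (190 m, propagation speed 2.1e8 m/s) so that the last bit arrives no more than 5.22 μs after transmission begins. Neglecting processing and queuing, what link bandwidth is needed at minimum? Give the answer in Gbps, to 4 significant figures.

14.14 Gbps

Propagation delay = 190 / 210000000 = 0.904762 μs.
Transmission budget = 5.22 − 0.904762 = 4.31524 μs.
R ≥ L / t_tx = 61000 bits / 4.31524e-06 s = 14.14 Gbps.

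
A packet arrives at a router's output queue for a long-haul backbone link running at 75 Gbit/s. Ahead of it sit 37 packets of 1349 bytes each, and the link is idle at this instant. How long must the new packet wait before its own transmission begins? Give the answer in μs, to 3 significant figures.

5.32 μs

Each queued packet: L/R = 10792/75000000000 = 0.143893 μs.
37 queued → 5.32405 μs.
Queuing delay = 5.32 μs.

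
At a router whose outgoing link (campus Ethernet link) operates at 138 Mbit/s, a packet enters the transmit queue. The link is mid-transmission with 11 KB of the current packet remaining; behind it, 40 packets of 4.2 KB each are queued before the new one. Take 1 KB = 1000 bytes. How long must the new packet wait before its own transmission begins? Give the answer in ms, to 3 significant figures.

10.4 ms

Each queued packet: L/R = 33600/138000000 = 0.243478 ms.
40 queued → 9.73913 ms.
Plus remaining 88000 bits of current packet: 0.637681 ms.
Queuing delay = 10.4 ms.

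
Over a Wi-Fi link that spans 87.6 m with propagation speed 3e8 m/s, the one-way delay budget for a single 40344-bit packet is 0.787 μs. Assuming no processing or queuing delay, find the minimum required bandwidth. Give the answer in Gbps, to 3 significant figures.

Propagation delay = 87.6 / 300000000 = 0.292 μs.
Transmission budget = 0.787 − 0.292 = 0.495 μs.
R ≥ L / t_tx = 40344 bits / 4.95e-07 s = 81.5 Gbps.

81.5 Gbps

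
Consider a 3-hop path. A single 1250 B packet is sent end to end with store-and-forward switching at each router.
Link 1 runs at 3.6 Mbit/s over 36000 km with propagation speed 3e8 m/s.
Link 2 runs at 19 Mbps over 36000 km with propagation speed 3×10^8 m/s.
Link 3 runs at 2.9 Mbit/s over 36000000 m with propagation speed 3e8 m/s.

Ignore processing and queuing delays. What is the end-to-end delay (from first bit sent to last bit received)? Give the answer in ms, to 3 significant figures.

367 ms

L = 1250 × 8 = 10000 bits.
Transmission delays (L/R per hop): 2.77778, 0.526316, 3.44828 ms; sum = 6.75237 ms.
Propagation delays (d/s per hop): 120, 120, 120 ms; sum = 360 ms.
End-to-end = 367 ms.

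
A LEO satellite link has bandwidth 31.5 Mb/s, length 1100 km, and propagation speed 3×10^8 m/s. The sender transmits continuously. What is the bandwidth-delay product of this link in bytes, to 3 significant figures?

Propagation delay = 1100000 / 300000000 = 0.00366667 s.
BDP = R × t_prop = 31500000 × 0.00366667 = 115500 bits.
In bytes: 115500/8 = 14400 bytes.

14400 bytes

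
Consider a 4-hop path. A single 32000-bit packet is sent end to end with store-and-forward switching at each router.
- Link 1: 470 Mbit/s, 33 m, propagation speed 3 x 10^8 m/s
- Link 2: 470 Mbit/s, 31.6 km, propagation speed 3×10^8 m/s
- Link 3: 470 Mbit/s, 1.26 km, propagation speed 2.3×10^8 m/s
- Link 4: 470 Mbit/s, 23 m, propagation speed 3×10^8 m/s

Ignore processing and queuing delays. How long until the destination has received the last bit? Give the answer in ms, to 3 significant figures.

0.383 ms

Transmission delay per hop = L/R = 32000/470000000 = 0.0680851 ms; 4 hops → 0.27234 ms.
Propagation delays (d/s per hop): 0.00011, 0.105333, 0.00547826, 7.66667e-05 ms; sum = 0.110998 ms.
End-to-end = 0.383 ms.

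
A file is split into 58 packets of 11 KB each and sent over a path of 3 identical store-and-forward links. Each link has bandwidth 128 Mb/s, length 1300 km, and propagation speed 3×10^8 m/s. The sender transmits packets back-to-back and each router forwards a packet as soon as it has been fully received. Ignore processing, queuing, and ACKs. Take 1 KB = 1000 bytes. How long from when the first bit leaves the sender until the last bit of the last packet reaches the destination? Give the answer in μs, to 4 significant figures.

54250 μs

Per-hop transmission t_tx = L/R = 88000/128000000 = 687.5 μs.
Per-hop propagation t_prop = 1300000/300000000 = 4333.33 μs.
Pipeline fill: first packet needs 3·t_tx to clear all hops; remaining 57 packets each add one t_tx.
Total = (3+58-1)·t_tx + 3·t_prop = 60·687.5 + 3·4333.33 = 54250 μs.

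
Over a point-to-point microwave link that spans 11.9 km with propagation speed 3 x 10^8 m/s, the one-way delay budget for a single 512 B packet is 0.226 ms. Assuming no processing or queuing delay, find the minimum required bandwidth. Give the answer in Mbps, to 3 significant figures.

L = 4096 bits.
Propagation delay = 11900 / 300000000 = 0.0396667 ms.
Transmission budget = 0.226 − 0.0396667 = 0.186333 ms.
R ≥ L / t_tx = 4096 bits / 0.000186333 s = 22.0 Mbps.

22.0 Mbps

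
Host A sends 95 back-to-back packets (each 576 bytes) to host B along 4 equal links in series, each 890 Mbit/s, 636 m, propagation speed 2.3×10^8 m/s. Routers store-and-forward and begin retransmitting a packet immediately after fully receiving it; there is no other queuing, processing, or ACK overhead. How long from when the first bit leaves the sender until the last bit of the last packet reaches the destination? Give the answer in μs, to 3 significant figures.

Per-hop transmission t_tx = L/R = 4608/890000000 = 5.17753 μs.
Per-hop propagation t_prop = 636/2.3e+08 = 2.76522 μs.
Pipeline fill: first packet needs 4·t_tx to clear all hops; remaining 94 packets each add one t_tx.
Total = (4+95-1)·t_tx + 4·t_prop = 98·5.17753 + 4·2.76522 = 518 μs.

518 μs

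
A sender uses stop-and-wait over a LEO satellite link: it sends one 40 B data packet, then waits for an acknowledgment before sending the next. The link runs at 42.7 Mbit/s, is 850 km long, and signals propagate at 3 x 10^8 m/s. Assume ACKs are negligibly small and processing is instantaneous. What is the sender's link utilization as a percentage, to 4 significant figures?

0.1321 %

t_tx = L/R = 320/42700000 = 7.49415e-06 s.
t_prop = 850000/300000000 = 0.00283333 s; RTT = 0.00566667 s.
Cycle = t_tx + RTT = 0.00567416 s.
Utilization = t_tx / cycle = 7.49415e-06/0.00567416 = 0.1321 %.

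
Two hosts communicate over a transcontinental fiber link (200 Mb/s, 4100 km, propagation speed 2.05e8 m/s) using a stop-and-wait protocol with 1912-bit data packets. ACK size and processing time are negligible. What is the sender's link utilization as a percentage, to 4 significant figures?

0.02389 %

t_tx = L/R = 1912/200000000 = 9.56e-06 s.
t_prop = 4100000/2.05e+08 = 0.02 s; RTT = 0.04 s.
Cycle = t_tx + RTT = 0.0400096 s.
Utilization = t_tx / cycle = 9.56e-06/0.0400096 = 0.02389 %.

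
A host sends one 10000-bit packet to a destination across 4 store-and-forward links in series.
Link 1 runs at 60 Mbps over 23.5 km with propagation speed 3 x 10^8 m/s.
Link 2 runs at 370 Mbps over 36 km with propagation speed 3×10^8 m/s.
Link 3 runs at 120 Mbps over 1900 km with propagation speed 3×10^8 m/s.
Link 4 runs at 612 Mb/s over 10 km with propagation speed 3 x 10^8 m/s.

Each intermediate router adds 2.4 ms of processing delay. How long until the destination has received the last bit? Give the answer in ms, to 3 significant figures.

Transmission delays (L/R per hop): 0.166667, 0.027027, 0.0833333, 0.0163399 ms; sum = 0.293367 ms.
Propagation delays (d/s per hop): 0.0783333, 0.12, 6.33333, 0.0333333 ms; sum = 6.565 ms.
Processing at 3 router(s): 3 × 2.4 ms = 7.2 ms.
End-to-end = 14.1 ms.

14.1 ms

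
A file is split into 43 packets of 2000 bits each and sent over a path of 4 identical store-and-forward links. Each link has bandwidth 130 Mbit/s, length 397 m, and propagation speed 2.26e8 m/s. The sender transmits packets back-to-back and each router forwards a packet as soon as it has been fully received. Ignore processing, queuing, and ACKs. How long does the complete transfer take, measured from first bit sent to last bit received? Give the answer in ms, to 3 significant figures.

0.715 ms

Per-hop transmission t_tx = L/R = 2000/130000000 = 0.0153846 ms.
Per-hop propagation t_prop = 397/2.26e+08 = 0.00175664 ms.
Pipeline fill: first packet needs 4·t_tx to clear all hops; remaining 42 packets each add one t_tx.
Total = (4+43-1)·t_tx + 4·t_prop = 46·0.0153846 + 4·0.00175664 = 0.715 ms.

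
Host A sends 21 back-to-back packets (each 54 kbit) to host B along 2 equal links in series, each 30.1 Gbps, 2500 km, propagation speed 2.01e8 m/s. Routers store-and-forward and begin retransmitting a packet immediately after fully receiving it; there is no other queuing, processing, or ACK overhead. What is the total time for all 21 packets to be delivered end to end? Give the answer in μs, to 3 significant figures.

Per-hop transmission t_tx = L/R = 54000/30100000000 = 1.79402 μs.
Per-hop propagation t_prop = 2500000/2.01e+08 = 12437.8 μs.
Pipeline fill: first packet needs 2·t_tx to clear all hops; remaining 20 packets each add one t_tx.
Total = (2+21-1)·t_tx + 2·t_prop = 22·1.79402 + 2·12437.8 = 24900 μs.

24900 μs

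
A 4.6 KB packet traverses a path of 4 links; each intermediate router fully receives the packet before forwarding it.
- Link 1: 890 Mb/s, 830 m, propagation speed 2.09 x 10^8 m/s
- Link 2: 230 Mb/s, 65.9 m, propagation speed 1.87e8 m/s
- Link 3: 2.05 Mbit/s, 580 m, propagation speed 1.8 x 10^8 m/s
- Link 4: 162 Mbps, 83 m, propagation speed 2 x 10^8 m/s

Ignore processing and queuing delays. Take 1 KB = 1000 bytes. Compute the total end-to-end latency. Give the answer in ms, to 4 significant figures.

L = 36800 bits.
Transmission delays (L/R per hop): 0.0413483, 0.16, 17.9512, 0.22716 ms; sum = 18.3797 ms.
Propagation delays (d/s per hop): 0.00397129, 0.000352406, 0.00322222, 0.000415 ms; sum = 0.00796092 ms.
End-to-end = 18.39 ms.

18.39 ms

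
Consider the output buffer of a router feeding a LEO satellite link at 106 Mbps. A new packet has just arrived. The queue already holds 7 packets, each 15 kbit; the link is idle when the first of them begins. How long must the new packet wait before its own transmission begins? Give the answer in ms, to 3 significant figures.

0.991 ms

Each queued packet: L/R = 15000/106000000 = 0.141509 ms.
7 queued → 0.990566 ms.
Queuing delay = 0.991 ms.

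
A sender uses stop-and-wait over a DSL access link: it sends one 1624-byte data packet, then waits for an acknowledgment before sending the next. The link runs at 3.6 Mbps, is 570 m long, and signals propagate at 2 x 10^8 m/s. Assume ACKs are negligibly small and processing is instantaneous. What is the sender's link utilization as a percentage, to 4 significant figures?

t_tx = L/R = 12992/3600000 = 0.00360889 s.
t_prop = 570/200000000 = 2.85e-06 s; RTT = 5.7e-06 s.
Cycle = t_tx + RTT = 0.00361459 s.
Utilization = t_tx / cycle = 0.00360889/0.00361459 = 99.84 %.

99.84 %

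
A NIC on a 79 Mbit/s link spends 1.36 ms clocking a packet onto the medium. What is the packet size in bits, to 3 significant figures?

107000 bits

L = R × t_tx = 79000000 b/s × 0.00136 s = 107440 bits.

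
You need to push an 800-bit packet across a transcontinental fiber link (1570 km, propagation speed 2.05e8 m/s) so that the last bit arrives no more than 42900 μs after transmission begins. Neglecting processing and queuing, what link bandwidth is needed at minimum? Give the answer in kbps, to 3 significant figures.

22.7 kbps

Propagation delay = 1570000 / 2.05e+08 = 7658.54 μs.
Transmission budget = 42900 − 7658.54 = 35241.5 μs.
R ≥ L / t_tx = 800 bits / 0.0352415 s = 22.7 kbps.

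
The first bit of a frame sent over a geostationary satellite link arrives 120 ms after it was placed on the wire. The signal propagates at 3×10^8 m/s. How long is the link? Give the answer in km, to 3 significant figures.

36000 km

d = s × t_prop = 300000000 × 0.12 = 36000 km.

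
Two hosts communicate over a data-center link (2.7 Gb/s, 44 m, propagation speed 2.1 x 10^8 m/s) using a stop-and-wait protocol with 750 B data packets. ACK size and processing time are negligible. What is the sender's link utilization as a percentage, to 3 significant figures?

84.1 %

t_tx = L/R = 6000/2700000000 = 2.22222e-06 s.
t_prop = 44/210000000 = 2.09524e-07 s; RTT = 4.19048e-07 s.
Cycle = t_tx + RTT = 2.64127e-06 s.
Utilization = t_tx / cycle = 2.22222e-06/2.64127e-06 = 84.1 %.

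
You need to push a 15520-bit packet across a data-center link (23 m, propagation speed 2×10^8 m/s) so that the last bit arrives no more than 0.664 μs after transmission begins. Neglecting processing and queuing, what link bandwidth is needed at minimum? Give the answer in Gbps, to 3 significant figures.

Propagation delay = 23 / 200000000 = 0.115 μs.
Transmission budget = 0.664 − 0.115 = 0.549 μs.
R ≥ L / t_tx = 15520 bits / 5.49e-07 s = 28.3 Gbps.

28.3 Gbps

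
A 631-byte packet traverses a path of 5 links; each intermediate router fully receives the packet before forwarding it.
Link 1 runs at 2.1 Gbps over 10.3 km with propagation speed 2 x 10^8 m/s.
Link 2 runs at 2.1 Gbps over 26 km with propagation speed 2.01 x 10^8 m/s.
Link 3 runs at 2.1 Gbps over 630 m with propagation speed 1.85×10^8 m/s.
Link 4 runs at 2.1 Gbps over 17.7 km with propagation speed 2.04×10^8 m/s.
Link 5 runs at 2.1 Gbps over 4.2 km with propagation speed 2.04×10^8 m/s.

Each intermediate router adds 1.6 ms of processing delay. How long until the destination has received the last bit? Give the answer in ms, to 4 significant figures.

L = 631 × 8 = 5048 bits.
Transmission delay per hop = L/R = 5048/2100000000 = 0.00240381 ms; 5 hops → 0.012019 ms.
Propagation delays (d/s per hop): 0.0515, 0.129353, 0.00340541, 0.0867647, 0.0205882 ms; sum = 0.291612 ms.
Processing at 4 router(s): 4 × 1.6 ms = 6.4 ms.
End-to-end = 6.704 ms.

6.704 ms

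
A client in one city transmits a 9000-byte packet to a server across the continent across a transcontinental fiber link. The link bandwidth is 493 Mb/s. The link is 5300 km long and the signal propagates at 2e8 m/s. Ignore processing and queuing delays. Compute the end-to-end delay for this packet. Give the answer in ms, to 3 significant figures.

L = 9000 × 8 = 72000 bits.
Transmission delay = L/R = 72000 / 493000000 = 0.146045 ms.
Propagation delay = d/s = 5300000 m / 200000000 m/s = 26.5 ms.
Total = 26.6 ms.

26.6 ms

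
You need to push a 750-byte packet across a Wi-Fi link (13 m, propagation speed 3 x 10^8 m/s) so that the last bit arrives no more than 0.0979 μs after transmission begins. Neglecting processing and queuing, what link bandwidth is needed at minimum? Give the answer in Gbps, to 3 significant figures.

110 Gbps

L = 6000 bits.
Propagation delay = 13 / 300000000 = 0.0433333 μs.
Transmission budget = 0.0979 − 0.0433333 = 0.0545667 μs.
R ≥ L / t_tx = 6000 bits / 5.45667e-08 s = 110 Gbps.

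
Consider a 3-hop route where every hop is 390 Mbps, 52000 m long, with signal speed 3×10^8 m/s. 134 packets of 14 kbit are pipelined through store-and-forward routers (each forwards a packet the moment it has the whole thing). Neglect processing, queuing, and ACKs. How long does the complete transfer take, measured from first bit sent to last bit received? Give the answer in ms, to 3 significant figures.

5.40 ms

Per-hop transmission t_tx = L/R = 14000/390000000 = 0.0358974 ms.
Per-hop propagation t_prop = 52000/300000000 = 0.173333 ms.
Pipeline fill: first packet needs 3·t_tx to clear all hops; remaining 133 packets each add one t_tx.
Total = (3+134-1)·t_tx + 3·t_prop = 136·0.0358974 + 3·0.173333 = 5.40 ms.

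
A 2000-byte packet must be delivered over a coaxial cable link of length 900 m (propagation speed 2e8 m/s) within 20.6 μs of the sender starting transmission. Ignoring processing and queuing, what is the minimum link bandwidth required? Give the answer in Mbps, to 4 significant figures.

993.8 Mbps

L = 16000 bits.
Propagation delay = 900 / 200000000 = 4.5 μs.
Transmission budget = 20.6 − 4.5 = 16.1 μs.
R ≥ L / t_tx = 16000 bits / 1.61e-05 s = 993.8 Mbps.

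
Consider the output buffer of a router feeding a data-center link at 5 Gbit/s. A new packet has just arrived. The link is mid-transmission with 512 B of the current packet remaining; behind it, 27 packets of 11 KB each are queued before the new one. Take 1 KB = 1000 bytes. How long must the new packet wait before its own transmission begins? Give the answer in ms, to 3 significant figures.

0.476 ms

Each queued packet: L/R = 88000/5000000000 = 0.0176 ms.
27 queued → 0.4752 ms.
Plus remaining 4096 bits of current packet: 0.0008192 ms.
Queuing delay = 0.476 ms.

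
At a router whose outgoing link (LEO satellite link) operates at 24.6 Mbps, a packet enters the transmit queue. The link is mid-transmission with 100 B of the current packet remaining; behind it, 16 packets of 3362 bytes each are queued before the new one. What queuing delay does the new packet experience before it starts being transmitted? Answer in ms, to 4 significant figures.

17.53 ms

Each queued packet: L/R = 26896/24600000 = 1.09333 ms.
16 queued → 17.4933 ms.
Plus remaining 800 bits of current packet: 0.0325203 ms.
Queuing delay = 17.53 ms.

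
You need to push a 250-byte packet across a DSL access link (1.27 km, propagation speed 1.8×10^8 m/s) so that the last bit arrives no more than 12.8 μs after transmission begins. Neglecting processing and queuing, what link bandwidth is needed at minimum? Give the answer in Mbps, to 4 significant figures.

L = 2000 bits.
Propagation delay = 1270 / 180000000 = 7.05556 μs.
Transmission budget = 12.8 − 7.05556 = 5.74444 μs.
R ≥ L / t_tx = 2000 bits / 5.74444e-06 s = 348.2 Mbps.

348.2 Mbps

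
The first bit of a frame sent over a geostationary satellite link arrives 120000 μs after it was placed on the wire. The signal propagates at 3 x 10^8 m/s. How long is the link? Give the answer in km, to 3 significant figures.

36000 km

d = s × t_prop = 300000000 × 0.12 = 36000 km.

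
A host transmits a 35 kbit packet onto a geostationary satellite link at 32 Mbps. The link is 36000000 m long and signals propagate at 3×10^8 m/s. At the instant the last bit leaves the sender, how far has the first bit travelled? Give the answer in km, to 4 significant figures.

328.1 km

t_tx = L/R = 35000/32000000 = 0.00109375 s.
Distance = s × t_tx = 300000000 × 0.00109375 = 328.1 km.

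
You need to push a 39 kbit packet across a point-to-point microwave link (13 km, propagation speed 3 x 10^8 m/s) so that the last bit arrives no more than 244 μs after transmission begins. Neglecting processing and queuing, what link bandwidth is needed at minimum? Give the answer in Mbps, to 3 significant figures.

Propagation delay = 13000 / 300000000 = 43.3333 μs.
Transmission budget = 244 − 43.3333 = 200.667 μs.
R ≥ L / t_tx = 39000 bits / 0.000200667 s = 194 Mbps.

194 Mbps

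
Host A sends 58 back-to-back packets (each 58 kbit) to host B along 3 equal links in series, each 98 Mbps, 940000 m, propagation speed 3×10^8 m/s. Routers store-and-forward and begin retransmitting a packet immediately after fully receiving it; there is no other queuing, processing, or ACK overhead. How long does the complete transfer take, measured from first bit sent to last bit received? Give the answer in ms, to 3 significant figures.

Per-hop transmission t_tx = L/R = 58000/98000000 = 0.591837 ms.
Per-hop propagation t_prop = 940000/300000000 = 3.13333 ms.
Pipeline fill: first packet needs 3·t_tx to clear all hops; remaining 57 packets each add one t_tx.
Total = (3+58-1)·t_tx + 3·t_prop = 60·0.591837 + 3·3.13333 = 44.9 ms.

44.9 ms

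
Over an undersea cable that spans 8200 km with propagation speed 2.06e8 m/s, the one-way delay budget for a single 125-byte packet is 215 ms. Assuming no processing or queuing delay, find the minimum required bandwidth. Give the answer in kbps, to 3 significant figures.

L = 1000 bits.
Propagation delay = 8200000 / 206000000 = 39.8058 ms.
Transmission budget = 215 − 39.8058 = 175.194 ms.
R ≥ L / t_tx = 1000 bits / 0.175194 s = 5.71 kbps.

5.71 kbps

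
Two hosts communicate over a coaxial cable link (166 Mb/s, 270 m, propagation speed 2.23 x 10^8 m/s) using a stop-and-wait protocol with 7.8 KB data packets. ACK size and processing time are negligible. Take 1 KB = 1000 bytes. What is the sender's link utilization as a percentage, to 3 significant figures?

99.4 %

t_tx = L/R = 62400/166000000 = 0.000375904 s.
t_prop = 270/223000000 = 1.21076e-06 s; RTT = 2.42152e-06 s.
Cycle = t_tx + RTT = 0.000378325 s.
Utilization = t_tx / cycle = 0.000375904/0.000378325 = 99.4 %.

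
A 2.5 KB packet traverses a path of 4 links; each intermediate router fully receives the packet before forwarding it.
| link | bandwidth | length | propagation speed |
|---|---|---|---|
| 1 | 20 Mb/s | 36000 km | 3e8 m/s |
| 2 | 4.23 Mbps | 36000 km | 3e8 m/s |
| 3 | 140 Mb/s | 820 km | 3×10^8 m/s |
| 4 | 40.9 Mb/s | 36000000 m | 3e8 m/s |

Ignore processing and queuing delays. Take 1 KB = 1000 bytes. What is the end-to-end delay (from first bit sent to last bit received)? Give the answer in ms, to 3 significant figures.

369 ms

L = 20000 bits.
Transmission delays (L/R per hop): 1, 4.72813, 0.142857, 0.488998 ms; sum = 6.35999 ms.
Propagation delays (d/s per hop): 120, 120, 2.73333, 120 ms; sum = 362.733 ms.
End-to-end = 369 ms.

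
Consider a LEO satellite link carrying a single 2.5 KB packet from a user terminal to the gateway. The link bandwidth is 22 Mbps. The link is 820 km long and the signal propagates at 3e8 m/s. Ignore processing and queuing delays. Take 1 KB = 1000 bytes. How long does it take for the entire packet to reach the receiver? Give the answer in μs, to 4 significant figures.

L = 20000 bits.
Transmission delay = L/R = 20000 / 22000000 = 909.091 μs.
Propagation delay = d/s = 820000 m / 300000000 m/s = 2733.33 μs.
Total = 3642 μs.

3642 μs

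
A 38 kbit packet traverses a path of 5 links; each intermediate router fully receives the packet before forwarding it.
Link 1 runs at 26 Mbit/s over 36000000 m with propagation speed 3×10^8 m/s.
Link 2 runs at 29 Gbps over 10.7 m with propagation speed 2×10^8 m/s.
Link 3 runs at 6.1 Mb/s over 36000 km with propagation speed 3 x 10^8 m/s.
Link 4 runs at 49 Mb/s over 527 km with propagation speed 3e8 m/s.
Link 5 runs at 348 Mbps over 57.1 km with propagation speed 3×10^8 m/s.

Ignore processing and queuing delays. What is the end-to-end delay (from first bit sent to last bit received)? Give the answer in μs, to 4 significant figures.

L = 38000 bits.
Transmission delays (L/R per hop): 1461.54, 1.31034, 6229.51, 775.51, 109.195 μs; sum = 8577.06 μs.
Propagation delays (d/s per hop): 120000, 0.0535, 120000, 1756.67, 190.333 μs; sum = 241947 μs.
End-to-end = 250500 μs.

250500 μs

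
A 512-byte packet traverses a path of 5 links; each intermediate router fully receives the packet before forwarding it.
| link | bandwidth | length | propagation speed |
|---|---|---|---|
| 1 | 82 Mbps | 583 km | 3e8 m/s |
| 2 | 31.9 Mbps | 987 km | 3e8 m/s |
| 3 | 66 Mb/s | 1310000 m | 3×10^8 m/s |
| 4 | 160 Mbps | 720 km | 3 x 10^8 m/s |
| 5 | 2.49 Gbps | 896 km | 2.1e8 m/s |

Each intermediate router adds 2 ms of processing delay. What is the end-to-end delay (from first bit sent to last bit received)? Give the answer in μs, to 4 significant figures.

24530 μs

L = 512 × 8 = 4096 bits.
Transmission delays (L/R per hop): 49.9512, 128.401, 62.0606, 25.6, 1.64498 μs; sum = 267.658 μs.
Propagation delays (d/s per hop): 1943.33, 3290, 4366.67, 2400, 4266.67 μs; sum = 16266.7 μs.
Processing at 4 router(s): 4 × 2 ms = 8000 μs.
End-to-end = 24530 μs.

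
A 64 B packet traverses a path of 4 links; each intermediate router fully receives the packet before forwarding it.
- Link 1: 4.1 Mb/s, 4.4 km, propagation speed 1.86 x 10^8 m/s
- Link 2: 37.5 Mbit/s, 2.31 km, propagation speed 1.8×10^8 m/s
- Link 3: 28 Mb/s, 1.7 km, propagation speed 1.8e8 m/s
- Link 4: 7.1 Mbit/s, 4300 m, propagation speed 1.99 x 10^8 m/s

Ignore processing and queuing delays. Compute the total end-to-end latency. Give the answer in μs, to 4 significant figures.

296.5 μs

L = 64 × 8 = 512 bits.
Transmission delays (L/R per hop): 124.878, 13.6533, 18.2857, 72.1127 μs; sum = 228.93 μs.
Propagation delays (d/s per hop): 23.6559, 12.8333, 9.44444, 21.608 μs; sum = 67.5417 μs.
End-to-end = 296.5 μs.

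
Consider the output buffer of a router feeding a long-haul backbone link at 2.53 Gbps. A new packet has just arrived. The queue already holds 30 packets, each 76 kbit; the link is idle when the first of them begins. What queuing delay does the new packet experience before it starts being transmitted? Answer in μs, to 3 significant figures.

901 μs

Each queued packet: L/R = 76000/2530000000 = 30.0395 μs.
30 queued → 901.186 μs.
Queuing delay = 901 μs.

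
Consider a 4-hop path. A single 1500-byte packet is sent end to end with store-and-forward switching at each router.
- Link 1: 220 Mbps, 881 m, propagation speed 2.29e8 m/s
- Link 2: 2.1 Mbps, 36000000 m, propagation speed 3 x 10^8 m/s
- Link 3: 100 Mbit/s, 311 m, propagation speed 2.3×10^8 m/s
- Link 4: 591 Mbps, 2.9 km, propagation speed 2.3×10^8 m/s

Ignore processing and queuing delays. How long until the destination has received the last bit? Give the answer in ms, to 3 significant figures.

126 ms

L = 1500 × 8 = 12000 bits.
Transmission delays (L/R per hop): 0.0545455, 5.71429, 0.12, 0.0203046 ms; sum = 5.90914 ms.
Propagation delays (d/s per hop): 0.00384716, 120, 0.00135217, 0.0126087 ms; sum = 120.018 ms.
End-to-end = 126 ms.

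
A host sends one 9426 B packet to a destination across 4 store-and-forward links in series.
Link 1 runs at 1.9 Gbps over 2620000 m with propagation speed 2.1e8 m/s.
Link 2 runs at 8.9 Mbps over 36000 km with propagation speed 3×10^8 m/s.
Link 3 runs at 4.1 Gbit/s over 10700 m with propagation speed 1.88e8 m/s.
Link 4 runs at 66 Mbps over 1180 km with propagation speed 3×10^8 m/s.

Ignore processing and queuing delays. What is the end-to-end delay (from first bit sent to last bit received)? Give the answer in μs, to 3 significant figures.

L = 9426 × 8 = 75408 bits.
Transmission delays (L/R per hop): 39.6884, 8472.81, 18.3922, 1142.55 μs; sum = 9673.44 μs.
Propagation delays (d/s per hop): 12476.2, 120000, 56.9149, 3933.33 μs; sum = 136466 μs.
End-to-end = 146000 μs.

146000 μs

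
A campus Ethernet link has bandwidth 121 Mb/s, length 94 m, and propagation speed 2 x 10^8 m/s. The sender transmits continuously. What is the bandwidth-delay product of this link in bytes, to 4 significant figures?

Propagation delay = 94 / 200000000 = 4.7e-07 s.
BDP = R × t_prop = 121000000 × 4.7e-07 = 56.87 bits.
In bytes: 56.87/8 = 7.109 bytes.

7.109 bytes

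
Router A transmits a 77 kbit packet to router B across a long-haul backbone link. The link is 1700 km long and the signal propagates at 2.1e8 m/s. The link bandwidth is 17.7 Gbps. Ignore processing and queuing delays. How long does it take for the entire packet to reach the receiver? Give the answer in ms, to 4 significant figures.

L = 77000 bits.
Transmission delay = L/R = 77000 / 17700000000 = 0.00435028 ms.
Propagation delay = d/s = 1700000 m / 210000000 m/s = 8.09524 ms.
Total = 8.100 ms.

8.100 ms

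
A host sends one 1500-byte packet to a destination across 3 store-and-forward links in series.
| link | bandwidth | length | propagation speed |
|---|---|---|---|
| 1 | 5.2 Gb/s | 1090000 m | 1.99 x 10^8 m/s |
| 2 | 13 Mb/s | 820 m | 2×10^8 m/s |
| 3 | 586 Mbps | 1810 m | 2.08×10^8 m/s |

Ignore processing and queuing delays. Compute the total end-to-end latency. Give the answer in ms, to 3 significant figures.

6.44 ms

L = 1500 × 8 = 12000 bits.
Transmission delays (L/R per hop): 0.00230769, 0.923077, 0.0204778 ms; sum = 0.945862 ms.
Propagation delays (d/s per hop): 5.47739, 0.0041, 0.00870192 ms; sum = 5.49019 ms.
End-to-end = 6.44 ms.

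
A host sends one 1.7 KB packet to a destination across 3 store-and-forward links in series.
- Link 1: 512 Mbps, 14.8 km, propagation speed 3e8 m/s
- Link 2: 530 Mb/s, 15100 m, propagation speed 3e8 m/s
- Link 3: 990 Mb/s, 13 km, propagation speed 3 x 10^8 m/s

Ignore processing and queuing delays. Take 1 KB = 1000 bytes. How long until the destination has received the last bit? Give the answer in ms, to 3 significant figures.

0.209 ms

L = 13600 bits.
Transmission delays (L/R per hop): 0.0265625, 0.0256604, 0.0137374 ms; sum = 0.0659603 ms.
Propagation delays (d/s per hop): 0.0493333, 0.0503333, 0.0433333 ms; sum = 0.143 ms.
End-to-end = 0.209 ms.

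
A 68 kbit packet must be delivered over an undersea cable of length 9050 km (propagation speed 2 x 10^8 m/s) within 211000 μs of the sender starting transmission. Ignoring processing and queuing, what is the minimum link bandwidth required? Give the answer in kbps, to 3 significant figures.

410 kbps

Propagation delay = 9050000 / 200000000 = 45250 μs.
Transmission budget = 211000 − 45250 = 165750 μs.
R ≥ L / t_tx = 68000 bits / 0.16575 s = 410 kbps.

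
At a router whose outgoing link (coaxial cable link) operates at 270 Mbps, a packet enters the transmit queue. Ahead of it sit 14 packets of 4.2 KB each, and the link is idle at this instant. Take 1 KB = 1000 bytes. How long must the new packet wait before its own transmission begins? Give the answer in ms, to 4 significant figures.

Each queued packet: L/R = 33600/270000000 = 0.124444 ms.
14 queued → 1.74222 ms.
Queuing delay = 1.742 ms.

1.742 ms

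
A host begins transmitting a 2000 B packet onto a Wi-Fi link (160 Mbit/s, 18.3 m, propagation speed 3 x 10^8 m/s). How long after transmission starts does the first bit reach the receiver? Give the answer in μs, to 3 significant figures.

First bit experiences only propagation delay: d/s = 18.3/300000000 = 0.0610 μs.

0.0610 μs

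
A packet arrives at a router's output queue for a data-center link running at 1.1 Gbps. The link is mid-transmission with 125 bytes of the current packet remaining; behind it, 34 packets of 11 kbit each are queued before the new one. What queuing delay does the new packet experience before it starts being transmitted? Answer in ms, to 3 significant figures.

Each queued packet: L/R = 11000/1100000000 = 0.01 ms.
34 queued → 0.34 ms.
Plus remaining 1000 bits of current packet: 0.000909091 ms.
Queuing delay = 0.341 ms.

0.341 ms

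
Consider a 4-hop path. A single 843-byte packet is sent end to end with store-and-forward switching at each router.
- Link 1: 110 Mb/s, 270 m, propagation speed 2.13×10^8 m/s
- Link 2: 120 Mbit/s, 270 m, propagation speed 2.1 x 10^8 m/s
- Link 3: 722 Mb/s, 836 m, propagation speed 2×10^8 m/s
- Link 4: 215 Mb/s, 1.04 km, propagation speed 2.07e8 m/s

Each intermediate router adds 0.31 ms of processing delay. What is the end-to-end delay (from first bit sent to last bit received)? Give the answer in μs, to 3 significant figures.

1100 μs

L = 843 × 8 = 6744 bits.
Transmission delays (L/R per hop): 61.3091, 56.2, 9.34072, 31.3674 μs; sum = 158.217 μs.
Propagation delays (d/s per hop): 1.26761, 1.28571, 4.18, 5.02415 μs; sum = 11.7575 μs.
Processing at 3 router(s): 3 × 0.31 ms = 930 μs.
End-to-end = 1100 μs.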